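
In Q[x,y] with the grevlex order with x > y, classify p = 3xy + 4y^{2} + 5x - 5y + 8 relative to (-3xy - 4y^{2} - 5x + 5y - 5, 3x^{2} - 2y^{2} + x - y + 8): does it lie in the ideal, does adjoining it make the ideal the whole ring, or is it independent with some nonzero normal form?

Adjoining 3xy + 4y^{2} + 5x - 5y + 8 makes the ideal the whole ring: the system is inconsistent.

First compute the reduced Gröbner basis of I by Buchberger's algorithm.
f_1 = -3xy - 4y^{2} - 5x + 5y - 5, LT = xy.
f_2 = 3x^{2} - 2y^{2} + x - y + 8, LT = x^{2}.

S(f_1,f_2): lcm = x^{2}y. S = \tfrac{4}{3}xy^{2} + \tfrac{2}{3}y^{3} + \tfrac{5}{3}x^{2} - 2xy + \tfrac{1}{3}y^{2} + \tfrac{5}{3}x - \tfrac{8}{3}y.
  reduce S modulo (f_1, f_2):
  remainder -\tfrac{10}{9}y^{3} + \tfrac{251}{27}y^{2} + \tfrac{220}{27}x - \tfrac{307}{27}y + \tfrac{70}{27} ≠ 0; add h_3 = -\tfrac{10}{9}y^{3} + \tfrac{251}{27}y^{2} + \tfrac{220}{27}x - \tfrac{307}{27}y + \tfrac{70}{27} to the basis.

The other S-polynomials (S(f_1,h_3), S(f_2,h_3)) all reduce to 0 modulo the current basis, so we have a Gröbner basis.
Inter-reduce: drop elements whose leading term is divisible by another's, tail-reduce, and make monic.
Reduced Gröbner basis: {y^{3} - \tfrac{251}{30}y^{2} - \tfrac{22}{3}x + \tfrac{307}{30}y - \tfrac{7}{3}, x^{2} - \tfrac{2}{3}y^{2} + \tfrac{1}{3}x - \tfrac{1}{3}y + \tfrac{8}{3}, xy + \tfrac{4}{3}y^{2} + \tfrac{5}{3}x - \tfrac{5}{3}y + \tfrac{5}{3}}.
Label its elements g_1 = y^{3} - \tfrac{251}{30}y^{2} - \tfrac{22}{3}x + \tfrac{307}{30}y - \tfrac{7}{3}, g_2 = x^{2} - \tfrac{2}{3}y^{2} + \tfrac{1}{3}x - \tfrac{1}{3}y + \tfrac{8}{3}, g_3 = xy + \tfrac{4}{3}y^{2} + \tfrac{5}{3}x - \tfrac{5}{3}y + \tfrac{5}{3}.

Reduce p = 3xy + 4y^{2} + 5x - 5y + 8 modulo G:
  leading term xy: subtract (3)·g_3 from 3xy + 4y^{2} + 5x - 5y + 8 → 3
  leading term 1: no divisor's leading term divides it; move 3 to the remainder.
  normal form = 3.
The normal form is nonzero, so p ∉ I. Since p minus its normal form lies in I, I + (p) = I + (r) where r = 3; decide whether this ideal is the whole ring.
Here r = 3 is a nonzero constant, hence a unit: 1 ∈ I + (p), the Gröbner basis of I + (p) is {1}, and the enlarged system has no common solution — adjoining p is inconsistent.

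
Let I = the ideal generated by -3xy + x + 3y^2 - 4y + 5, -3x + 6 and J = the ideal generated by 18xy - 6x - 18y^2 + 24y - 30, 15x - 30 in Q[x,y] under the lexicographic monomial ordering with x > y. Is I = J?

Yes, the ideals are equal.

Equality of ideals is decidable: compute both reduced Gröbner bases (unique for the ordering) and check whether they agree.
Buchberger on the first generating set:
f_1 = -3xy + x + 3y^2 - 4y + 5, LT = xy.
f_2 = -3x + 6, LT = x.

S(f_1,f_2): lcm = xy. S = -1/3x - y^2 + 10/3y - 5/3.
  reduce S modulo (f_1, f_2):
  remainder -y^2 + 10/3y - 7/3 ≠ 0; add g_3 = -y^2 + 10/3y - 7/3 to the basis.

The other S-polynomials (S(f_1,g_3), S(f_2,g_3)) all reduce to 0 modulo the current basis, so we have a Gröbner basis.
Inter-reduce: drop elements whose leading term is divisible by another's, tail-reduce, and make monic.
Reduced Gröbner basis: {x - 2, y^2 - 10/3y + 7/3}.

Buchberger on the second generating set:
h_1 = 18xy - 6x - 18y^2 + 24y - 30, LT = xy.
h_2 = 15x - 30, LT = x.

S(h_1,h_2): lcm = xy. S = -1/3x - y^2 + 10/3y - 5/3.
  reduce S modulo (h_1, h_2):
  remainder -y^2 + 10/3y - 7/3 ≠ 0; add k_3 = -y^2 + 10/3y - 7/3 to the basis.

The other S-polynomials (S(h_1,k_3), S(h_2,k_3)) all reduce to 0 modulo the current basis, so we have a Gröbner basis.
Inter-reduce: drop elements whose leading term is divisible by another's, tail-reduce, and make monic.
Reduced Gröbner basis: {x - 2, y^2 - 10/3y + 7/3}.

Same reduced basis, so the two generating sets span the same ideal.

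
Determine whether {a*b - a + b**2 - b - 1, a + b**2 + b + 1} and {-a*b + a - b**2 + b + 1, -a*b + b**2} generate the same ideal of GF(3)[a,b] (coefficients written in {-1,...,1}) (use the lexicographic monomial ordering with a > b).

Two ideals are equal iff their reduced Gröbner bases coincide (the reduced basis is unique for a fixed ordering).
Buchberger on the first generating set:
f_1 = a*b - a + b**2 - b - 1, LT = a*b.
f_2 = a + b**2 + b + 1, LT = a.

S(f_1,f_2): lcm = a*b. S = -a - b**3 + b - 1.
  leading term a: subtract (-1)·f_2 from -a - b**3 + b - 1 → -b**3 + b**2 - b
  leading term b**3: no divisor's leading term divides it; move -b**3 to the remainder.
  leading term b**2: no divisor's leading term divides it; move b**2 to the remainder.
  leading term b: no divisor's leading term divides it; move -b to the remainder.
  remainder -b**3 + b**2 - b ≠ 0; add g_3 = -b**3 + b**2 - b to the basis.

The other S-polynomials (S(f_1,g_3), S(f_2,g_3)) all reduce to 0 modulo the current basis, so we have a Gröbner basis.
Inter-reduce: drop elements whose leading term is divisible by another's, tail-reduce, and make monic.
Reduced Gröbner basis: {a + b**2 + b + 1, b**3 - b**2 + b}.

Buchberger on the second generating set:
h_1 = -a*b + a - b**2 + b + 1, LT = a*b.
h_2 = -a*b + b**2, LT = a*b.

S(h_1,h_2): lcm = a*b. S = -a - b**2 - b - 1.
  leading term a: no divisor's leading term divides it; move -a to the remainder.
  leading term b**2: no divisor's leading term divides it; move -b**2 to the remainder.
  leading term b: no divisor's leading term divides it; move -b to the remainder.
  leading term 1: no divisor's leading term divides it; move -1 to the remainder.
  remainder -a - b**2 - b - 1 ≠ 0; add k_3 = -a - b**2 - b - 1 to the basis.

S(h_1,k_3): lcm = a*b. S = -a - b**3 + b - 1.
  leading term a: subtract (1)·k_3 from -a - b**3 + b - 1 → -b**3 + b**2 - b
  leading term b**3: no divisor's leading term divides it; move -b**3 to the remainder.
  leading term b**2: no divisor's leading term divides it; move b**2 to the remainder.
  leading term b: no divisor's leading term divides it; move -b to the remainder.
  remainder -b**3 + b**2 - b ≠ 0; add k_4 = -b**3 + b**2 - b to the basis.

The other S-polynomials (S(h_2,k_3), S(h_1,k_4), S(h_2,k_4), S(k_3,k_4)) all reduce to 0 modulo the current basis, so we have a Gröbner basis.
Inter-reduce: drop elements whose leading term is divisible by another's, tail-reduce, and make monic.
Reduced Gröbner basis: {a + b**2 + b + 1, b**3 - b**2 + b}.

These coincide, so the ideals are equal.

Yes, the ideals are equal.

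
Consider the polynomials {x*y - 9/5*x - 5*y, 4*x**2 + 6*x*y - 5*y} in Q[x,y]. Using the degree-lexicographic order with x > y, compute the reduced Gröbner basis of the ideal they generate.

f_1 = x*y - 9/5*x - 5*y, LT = x*y.
f_2 = 4*x**2 + 6*x*y - 5*y, LT = x**2.

S(f_1,f_2): lcm = x**2*y. S = -3/2*x*y**2 - 9/5*x**2 - 5*x*y + 5/4*y**2.
  leading term x*y**2: subtract (-3/2*y)·f_1 from -3/2*x*y**2 - 9/5*x**2 - 5*x*y + 5/4*y**2 → -9/5*x**2 - 77/10*x*y - 25/4*y**2
  leading term x**2: subtract (-9/20)·f_2 from -9/5*x**2 - 77/10*x*y - 25/4*y**2 → -5*x*y - 25/4*y**2 - 9/4*y
  leading term x*y: subtract (-5)·f_1 from -5*x*y - 25/4*y**2 - 9/4*y → -25/4*y**2 - 9*x - 109/4*y
  leading term y**2: no divisor's leading term divides it; move -25/4*y**2 to the remainder.
  leading term x: no divisor's leading term divides it; move -9*x to the remainder.
  leading term y: no divisor's leading term divides it; move -109/4*y to the remainder.
  remainder -25/4*y**2 - 9*x - 109/4*y ≠ 0; add g_3 = -25/4*y**2 - 9*x - 109/4*y to the basis.

The other S-polynomials (S(f_1,g_3), S(f_2,g_3)) all reduce to 0 modulo the current basis, so we have a Gröbner basis.

G = {x**2 + 27/10*x + 25/4*y, x*y - 9/5*x - 5*y, y**2 + 36/25*x + 109/25*y}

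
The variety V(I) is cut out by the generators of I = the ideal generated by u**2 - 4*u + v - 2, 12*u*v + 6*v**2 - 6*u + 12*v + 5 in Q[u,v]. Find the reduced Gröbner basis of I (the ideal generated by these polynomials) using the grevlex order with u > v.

f_1 = u**2 - 4*u + v - 2, LT = u**2.
f_2 = 12*u*v + 6*v**2 - 6*u + 12*v + 5, LT = u*v.

S(f_1,f_2): lcm = u**2*v. S = -1/2*u*v**2 + 1/2*u**2 - 5*u*v + v**2 - 5/12*u - 2*v.
  leading term u*v**2: subtract (-1/24*v)·f_2 from -1/2*u*v**2 + 1/2*u**2 - 5*u*v + v**2 - 5/12*u - 2*v → 1/4*v**3 + 1/2*u**2 - 21/4*u*v + 3/2*v**2 - 5/12*u - 43/24*v
  leading term v**3: no divisor's leading term divides it; move 1/4*v**3 to the remainder.
  leading term u**2: subtract (1/2)·f_1 from 1/2*u**2 - 21/4*u*v + 3/2*v**2 - 5/12*u - 43/24*v → -21/4*u*v + 3/2*v**2 + 19/12*u - 55/24*v + 1
  leading term u*v: subtract (-7/16)·f_2 from -21/4*u*v + 3/2*v**2 + 19/12*u - 55/24*v + 1 → 33/8*v**2 - 25/24*u + 71/24*v + 51/16
  leading term v**2: no divisor's leading term divides it; move 33/8*v**2 to the remainder.
  leading term u: no divisor's leading term divides it; move -25/24*u to the remainder.
  leading term v: no divisor's leading term divides it; move 71/24*v to the remainder.
  leading term 1: no divisor's leading term divides it; move 51/16 to the remainder.
  remainder 1/4*v**3 + 33/8*v**2 - 25/24*u + 71/24*v + 51/16 ≠ 0; add g_3 = 1/4*v**3 + 33/8*v**2 - 25/24*u + 71/24*v + 51/16 to the basis.

The other S-polynomials (S(f_1,g_3), S(f_2,g_3)) all reduce to 0 modulo the current basis, so we have a Gröbner basis.

G = {v**3 + 33/2*v**2 - 25/6*u + 71/6*v + 51/4, u**2 - 4*u + v - 2, u*v + 1/2*v**2 - 1/2*u + v + 5/12}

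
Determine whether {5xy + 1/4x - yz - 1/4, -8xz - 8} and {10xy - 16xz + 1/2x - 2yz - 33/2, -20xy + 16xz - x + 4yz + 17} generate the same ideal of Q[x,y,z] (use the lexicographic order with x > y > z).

Equality of ideals is decidable: compute both reduced Gröbner bases (unique for the ordering) and check whether they agree.
Buchberger on the first generating set:
f_1 = 5xy + 1/4x - yz - 1/4, LT = xy.
f_2 = -8xz - 8, LT = xz.

S(f_1,f_2): lcm = xyz. S = 1/20xz - 1/5yz^2 - y - 1/20z.
  leading term xz: subtract (-1/160)·f_2 from 1/20xz - 1/5yz^2 - y - 1/20z → -1/5yz^2 - y - 1/20z - 1/20
  leading term yz^2: no divisor's leading term divides it; move -1/5yz^2 to the remainder.
  leading term y: no divisor's leading term divides it; move -y to the remainder.
  leading term z: no divisor's leading term divides it; move -1/20z to the remainder.
  leading term 1: no divisor's leading term divides it; move -1/20 to the remainder.
  remainder -1/5yz^2 - y - 1/20z - 1/20 ≠ 0; add g_3 = -1/5yz^2 - y - 1/20z - 1/20 to the basis.

The other S-polynomials (S(f_1,g_3), S(f_2,g_3)) all reduce to 0 modulo the current basis, so we have a Gröbner basis.
Inter-reduce: drop elements whose leading term is divisible by another's, tail-reduce, and make monic.
Reduced Gröbner basis: {xy + 1/20x - 1/5yz - 1/20, xz + 1, yz^2 + 5y + 1/4z + 1/4}.

Buchberger on the second generating set:
h_1 = 10xy - 16xz + 1/2x - 2yz - 33/2, LT = xy.
h_2 = -20xy + 16xz - x + 4yz + 17, LT = xy.

S(h_1,h_2): lcm = xy. S = -4/5xz - 4/5.
  leading term xz: no divisor's leading term divides it; move -4/5xz to the remainder.
  leading term 1: no divisor's leading term divides it; move -4/5 to the remainder.
  remainder -4/5xz - 4/5 ≠ 0; add k_3 = -4/5xz - 4/5 to the basis.

S(h_1,k_3): lcm = xyz. S = -8/5xz^2 + 1/20xz - 1/5yz^2 - y - 33/20z.
  leading term xz^2: subtract (2z)·k_3 from -8/5xz^2 + 1/20xz - 1/5yz^2 - y - 33/20z → 1/20xz - 1/5yz^2 - y - 1/20z
  leading term xz: subtract (-1/16)·k_3 from 1/20xz - 1/5yz^2 - y - 1/20z → -1/5yz^2 - y - 1/20z - 1/20
  leading term yz^2: no divisor's leading term divides it; move -1/5yz^2 to the remainder.
  leading term y: no divisor's leading term divides it; move -y to the remainder.
  leading term z: no divisor's leading term divides it; move -1/20z to the remainder.
  leading term 1: no divisor's leading term divides it; move -1/20 to the remainder.
  remainder -1/5yz^2 - y - 1/20z - 1/20 ≠ 0; add k_4 = -1/5yz^2 - y - 1/20z - 1/20 to the basis.

The other S-polynomials (S(h_2,k_3), S(h_1,k_4), S(h_2,k_4), S(k_3,k_4)) all reduce to 0 modulo the current basis, so we have a Gröbner basis.
Inter-reduce: drop elements whose leading term is divisible by another's, tail-reduce, and make monic.
Reduced Gröbner basis: {xy + 1/20x - 1/5yz - 1/20, xz + 1, yz^2 + 5y + 1/4z + 1/4}.

These coincide, so the ideals are equal.

Yes, the ideals are equal.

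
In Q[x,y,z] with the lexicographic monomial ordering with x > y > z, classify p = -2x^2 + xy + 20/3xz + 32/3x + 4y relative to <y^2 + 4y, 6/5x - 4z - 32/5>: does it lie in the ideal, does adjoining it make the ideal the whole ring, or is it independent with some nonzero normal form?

-2x^2 + xy + 20/3xz + 32/3x + 4y is independent of I; its normal form modulo I is 10/3yz + 28/3y.

First compute the reduced Gröbner basis of I by Buchberger's algorithm.
f_1 = y^2 + 4y, LT = y^2.
f_2 = 6/5x - 4z - 32/5, LT = x.

The S-polynomials (S(f_1,f_2)) all reduce to 0 modulo the current basis, so we have a Gröbner basis.
Inter-reduce: drop elements whose leading term is divisible by another's, tail-reduce, and make monic.
Reduced Gröbner basis: {x - 10/3z - 16/3, y^2 + 4y}.
Label its elements g_1 = x - 10/3z - 16/3, g_2 = y^2 + 4y.

Reduce p = -2x^2 + xy + 20/3xz + 32/3x + 4y modulo G:
  leading term x^2: subtract (-2x)·g_1 from -2x^2 + xy + 20/3xz + 32/3x + 4y → xy + 4y
  leading term xy: subtract (y)·g_1 from xy + 4y → 10/3yz + 28/3y
  leading term yz: no divisor's leading term divides it; move 10/3yz to the remainder.
  leading term y: no divisor's leading term divides it; move 28/3y to the remainder.
  normal form = 10/3yz + 28/3y.
The normal form is nonzero, so p ∉ I. Since p minus its normal form lies in I, I + (p) = I + (r) where r = 10/3yz + 28/3y; decide whether this ideal is the whole ring.
Run Buchberger on G together with r (pairs among the g_i already reduce to 0 since G is a Gröbner basis):
g_1 = x - 10/3z - 16/3, LT = x.
g_2 = y^2 + 4y, LT = y^2.
r = 10/3yz + 28/3y, LT = yz.

The S-polynomials (S(g_1,g_2), S(g_1,r), S(g_2,r)) all reduce to 0 modulo the current basis, so we have a Gröbner basis.
Inter-reduce: drop elements whose leading term is divisible by another's, tail-reduce, and make monic.
Reduced Gröbner basis: {x - 10/3z - 16/3, y^2 + 4y, yz + 14/5y}.
The reduced Gröbner basis of I + (p) is {x - 10/3z - 16/3, y^2 + 4y, yz + 14/5y} ≠ {1}, a proper ideal, so the enlarged system stays consistent: p is independent of I, with normal form 10/3yz + 28/3y.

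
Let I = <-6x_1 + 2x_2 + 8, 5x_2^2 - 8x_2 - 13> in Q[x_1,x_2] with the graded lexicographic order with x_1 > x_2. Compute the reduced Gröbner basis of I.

G = {x_2^2 - 8/5x_2 - 13/5, x_1 - 1/3x_2 - 4/3}

f_1 = -6x_1 + 2x_2 + 8, LT = x_1.
f_2 = 5x_2^2 - 8x_2 - 13, LT = x_2^2.

The S-polynomials (S(f_1,f_2)) all reduce to 0 modulo the current basis, so we have a Gröbner basis.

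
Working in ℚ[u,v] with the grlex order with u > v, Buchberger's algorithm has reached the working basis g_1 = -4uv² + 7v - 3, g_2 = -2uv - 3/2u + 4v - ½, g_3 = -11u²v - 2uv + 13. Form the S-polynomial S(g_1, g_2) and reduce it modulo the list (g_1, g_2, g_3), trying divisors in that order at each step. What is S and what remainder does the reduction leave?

S(g_1, g_2) = -¾uv + 2v² - 2v + ¾; remainder on division = 2v² + 9/16u - 7/2v + 15/16.

lcm(LM(g_1), LM(g_2)) = uv².
S = (lcm/LT(g_1))·g_1 − (lcm/LT(g_2))·g_2 = -¾uv + 2v² - 2v + ¾.
Reduce S modulo (g_1, g_2, g_3) in that order:
  leading term uv: subtract (⅜)·g_2 from -¾uv + 2v² - 2v + ¾ → 2v² + 9/16u - 7/2v + 15/16
  leading term v²: no divisor's leading term divides it; move 2v² to the remainder.
  leading term u: no divisor's leading term divides it; move 9/16u to the remainder.
  leading term v: no divisor's leading term divides it; move -7/2v to the remainder.
  leading term 1: no divisor's leading term divides it; move 15/16 to the remainder.
The remainder 2v² + 9/16u - 7/2v + 15/16 is nonzero, so it would be added as the next basis element.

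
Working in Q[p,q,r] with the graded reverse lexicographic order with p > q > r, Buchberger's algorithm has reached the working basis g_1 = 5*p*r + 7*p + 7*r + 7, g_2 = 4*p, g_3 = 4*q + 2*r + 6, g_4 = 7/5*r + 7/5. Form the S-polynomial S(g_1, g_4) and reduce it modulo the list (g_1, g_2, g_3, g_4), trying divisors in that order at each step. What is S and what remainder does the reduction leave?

S(g_1, g_4) = 2/5*p + 7/5*r + 7/5; remainder on division = 0.

lcm(LM(g_1), LM(g_4)) = p*r.
S = (lcm/LT(g_1))·g_1 − (lcm/LT(g_4))·g_4 = 2/5*p + 7/5*r + 7/5.
Reduce S modulo (g_1, g_2, g_3, g_4) in that order:
  leading term p: subtract (1/10)·g_2 from 2/5*p + 7/5*r + 7/5 → 7/5*r + 7/5
  leading term r: subtract (1)·g_4 from 7/5*r + 7/5 → 0
The remainder is 0, so this S-polynomial contributes no new basis element.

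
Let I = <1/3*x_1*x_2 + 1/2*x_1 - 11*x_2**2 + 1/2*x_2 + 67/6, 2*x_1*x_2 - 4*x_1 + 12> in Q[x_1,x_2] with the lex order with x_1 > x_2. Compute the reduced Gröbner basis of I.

G = {x_1 - 66/7*x_2**2 + 3/7*x_2 + 55/7, x_2**3 - 45/22*x_2**2 - 49/66*x_2 + 76/33}

f_1 = 1/3*x_1*x_2 + 1/2*x_1 - 11*x_2**2 + 1/2*x_2 + 67/6, LT = x_1*x_2.
f_2 = 2*x_1*x_2 - 4*x_1 + 12, LT = x_1*x_2.

S(f_1,f_2): lcm = x_1*x_2. S = 7/2*x_1 - 33*x_2**2 + 3/2*x_2 + 55/2.
  leading term x_1: no divisor's leading term divides it; move 7/2*x_1 to the remainder.
  leading term x_2**2: no divisor's leading term divides it; move -33*x_2**2 to the remainder.
  leading term x_2: no divisor's leading term divides it; move 3/2*x_2 to the remainder.
  leading term 1: no divisor's leading term divides it; move 55/2 to the remainder.
  remainder 7/2*x_1 - 33*x_2**2 + 3/2*x_2 + 55/2 ≠ 0; add g_3 = 7/2*x_1 - 33*x_2**2 + 3/2*x_2 + 55/2 to the basis.

S(f_1,g_3): lcm = x_1*x_2. S = 3/2*x_1 + 66/7*x_2**3 - 234/7*x_2**2 - 89/14*x_2 + 67/2.
  leading term x_1: subtract (3/7)·g_3 from 3/2*x_1 + 66/7*x_2**3 - 234/7*x_2**2 - 89/14*x_2 + 67/2 → 66/7*x_2**3 - 135/7*x_2**2 - 7*x_2 + 152/7
  leading term x_2**3: no divisor's leading term divides it; move 66/7*x_2**3 to the remainder.
  leading term x_2**2: no divisor's leading term divides it; move -135/7*x_2**2 to the remainder.
  leading term x_2: no divisor's leading term divides it; move -7*x_2 to the remainder.
  leading term 1: no divisor's leading term divides it; move 152/7 to the remainder.
  remainder 66/7*x_2**3 - 135/7*x_2**2 - 7*x_2 + 152/7 ≠ 0; add g_4 = 66/7*x_2**3 - 135/7*x_2**2 - 7*x_2 + 152/7 to the basis.

The other S-polynomials (S(f_2,g_3), S(f_1,g_4), S(f_2,g_4), S(g_3,g_4)) all reduce to 0 modulo the current basis, so we have a Gröbner basis.
Inter-reduce: drop elements whose leading term is divisible by another's, tail-reduce, and make monic.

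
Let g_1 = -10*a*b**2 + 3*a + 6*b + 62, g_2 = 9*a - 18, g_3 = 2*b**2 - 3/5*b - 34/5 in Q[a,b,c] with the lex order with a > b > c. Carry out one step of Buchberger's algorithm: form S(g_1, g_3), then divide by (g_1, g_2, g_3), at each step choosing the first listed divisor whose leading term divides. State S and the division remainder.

S(g_1, g_3) = 3/10*a*b + 31/10*a - 3/5*b - 31/5; remainder on division = 0.

lcm(LM(g_1), LM(g_3)) = a*b**2.
S = (lcm/LT(g_1))·g_1 − (lcm/LT(g_3))·g_3 = 3/10*a*b + 31/10*a - 3/5*b - 31/5.
Reduce S modulo (g_1, g_2, g_3) in that order:
  leading term a*b: subtract (1/30*b)·g_2 from 3/10*a*b + 31/10*a - 3/5*b - 31/5 → 31/10*a - 31/5
  leading term a: subtract (31/90)·g_2 from 31/10*a - 31/5 → 0
The remainder is 0, so this S-polynomial contributes no new basis element.
This is the inner loop of Buchberger's algorithm — each nonzero remainder becomes a new basis element.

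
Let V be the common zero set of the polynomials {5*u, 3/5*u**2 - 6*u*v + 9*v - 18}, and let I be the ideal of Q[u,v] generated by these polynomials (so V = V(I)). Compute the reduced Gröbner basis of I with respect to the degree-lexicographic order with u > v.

f_1 = 5*u, LT = u.
f_2 = 3/5*u**2 - 6*u*v + 9*v - 18, LT = u**2.

S(f_1,f_2): lcm = u**2. S = 10*u*v - 15*v + 30.
  leading term u*v: subtract (2*v)·f_1 from 10*u*v - 15*v + 30 → -15*v + 30
  leading term v: no divisor's leading term divides it; move -15*v to the remainder.
  leading term 1: no divisor's leading term divides it; move 30 to the remainder.
  remainder -15*v + 30 ≠ 0; add g_3 = -15*v + 30 to the basis.

The other S-polynomials (S(f_1,g_3), S(f_2,g_3)) all reduce to 0 modulo the current basis, so we have a Gröbner basis.
Inter-reduce: drop elements whose leading term is divisible by another's, tail-reduce, and make monic.

G = {u, v - 2}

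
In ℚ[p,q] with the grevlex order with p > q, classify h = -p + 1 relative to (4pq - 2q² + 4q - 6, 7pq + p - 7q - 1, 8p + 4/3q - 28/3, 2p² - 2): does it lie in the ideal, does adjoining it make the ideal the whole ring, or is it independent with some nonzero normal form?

First compute the reduced Gröbner basis of I by Buchberger's algorithm.
f_1 = 4pq - 2q² + 4q - 6, LT = pq.
f_2 = 7pq + p - 7q - 1, LT = pq.
f_3 = 8p + 4/3q - 28/3, LT = p.
f_4 = 2p² - 2, LT = p².

S(f_1,f_2): lcm = pq. S = -½q² - 1/7p + 2q - 19/14.
  leading term q²: no divisor's leading term divides it; move -½q² to the remainder.
  leading term p: subtract (-1/56)·f_3 from -1/7p + 2q - 19/14 → 85/42q - 32/21
  leading term q: no divisor's leading term divides it; move 85/42q to the remainder.
  leading term 1: no divisor's leading term divides it; move -32/21 to the remainder.
  remainder -½q² + 85/42q - 32/21 ≠ 0; add k_5 = -½q² + 85/42q - 32/21 to the basis.

S(f_1,f_3): lcm = pq. S = -⅔q² + 13/6q - 3/2.
  leading term q²: subtract (4/3)·k_5 from -⅔q² + 13/6q - 3/2 → -67/126q + 67/126
  leading term q: no divisor's leading term divides it; move -67/126q to the remainder.
  leading term 1: no divisor's leading term divides it; move 67/126 to the remainder.
  remainder -67/126q + 67/126 ≠ 0; add k_6 = -67/126q + 67/126 to the basis.

S(f_1,f_4): lcm = p²q. S = -½pq² + pq - 3/2p + q.
  leading term pq²: subtract (-⅛q)·f_1 from -½pq² + pq - 3/2p + q → -¼q³ + pq + ½q² - 3/2p + ¼q
  leading term q³: subtract (½q)·k_5 from -¼q³ + pq + ½q² - 3/2p + ¼q → pq - 43/84q² - 3/2p + 85/84q
  leading term pq: subtract (¼)·f_1 from pq - 43/84q² - 3/2p + 85/84q → -1/84q² - 3/2p + 1/84q + 3/2
  leading term q²: subtract (1/42)·k_5 from -1/84q² - 3/2p + 1/84q + 3/2 → -3/2p - 16/441q + 1355/882
  leading term p: subtract (-3/16)·f_3 from -3/2p - 16/441q + 1355/882 → 377/1764q - 377/1764
  leading term q: subtract (-377/938)·k_6 from 377/1764q - 377/1764 → 0
  remainder 0.

S(f_2,f_3): lcm = pq. S = -⅙q² + 1/7p + ⅙q - 1/7.
  leading term q²: subtract (⅓)·k_5 from -⅙q² + 1/7p + ⅙q - 1/7 → 1/7p - 32/63q + 23/63
  leading term p: subtract (1/56)·f_3 from 1/7p - 32/63q + 23/63 → -67/126q + 67/126
  leading term q: subtract (1)·k_6 from -67/126q + 67/126 → 0
  remainder 0.

S(f_2,f_4): lcm = p²q. S = 1/7p² - pq - 1/7p + q.
  leading term p²: subtract (1/56p)·f_3 from 1/7p² - pq - 1/7p + q → -43/42pq + 1/42p + q
  leading term pq: subtract (-43/168)·f_1 from -43/42pq + 1/42p + q → -43/84q² + 1/42p + 85/42q - 43/28
  leading term q²: subtract (43/42)·k_5 from -43/84q² + 1/42p + 85/42q - 43/28 → 1/42p - 85/1764q + 43/1764
  leading term p: subtract (1/336)·f_3 from 1/42p - 85/1764q + 43/1764 → -23/441q + 23/441
  leading term q: subtract (46/469)·k_6 from -23/441q + 23/441 → 0
  remainder 0.

S(f_3,f_4): lcm = p². S = ⅙pq - 7/6p + 1.
  leading term pq: subtract (1/24)·f_1 from ⅙pq - 7/6p + 1 → 1/12q² - 7/6p - ⅙q + 5/4
  leading term q²: subtract (-⅙)·k_5 from 1/12q² - 7/6p - ⅙q + 5/4 → -7/6p + 43/252q + 251/252
  leading term p: subtract (-7/48)·f_3 from -7/6p + 43/252q + 251/252 → 23/63q - 23/63
  leading term q: subtract (-46/67)·k_6 from 23/63q - 23/63 → 0
  remainder 0.

S(f_1,k_5): lcm = pq². S = -½q³ + 85/21pq + q² - 64/21p - 3/2q.
  leading term q³: subtract (q)·k_5 from -½q³ + 85/21pq + q² - 64/21p - 3/2q → 85/21pq - 43/42q² - 64/21p + 1/42q
  leading term pq: subtract (85/84)·f_1 from 85/21pq - 43/42q² - 64/21p + 1/42q → q² - 64/21p - 169/42q + 85/14
  leading term q²: subtract (-2)·k_5 from q² - 64/21p - 169/42q + 85/14 → -64/21p + 1/42q + 127/42
  leading term p: subtract (-8/21)·f_3 from -64/21p + 1/42q + 127/42 → 67/126q - 67/126
  leading term q: subtract (-1)·k_6 from 67/126q - 67/126 → 0
  remainder 0.

S(f_2,k_5): lcm = pq². S = 88/21pq - q² - 64/21p - 1/7q.
  leading term pq: subtract (22/21)·f_1 from 88/21pq - q² - 64/21p - 1/7q → 23/21q² - 64/21p - 13/3q + 44/7
  leading term q²: subtract (-46/21)·k_5 from 23/21q² - 64/21p - 13/3q + 44/7 → -64/21p + 44/441q + 1300/441
  leading term p: subtract (-8/21)·f_3 from -64/21p + 44/441q + 1300/441 → 268/441q - 268/441
  leading term q: subtract (-8/7)·k_6 from 268/441q - 268/441 → 0
  remainder 0.

S(f_3,k_5): leading monomials are coprime, so the S-polynomial reduces to 0 (Buchberger's first criterion).
S(f_4,k_5): leading monomials are coprime, so the S-polynomial reduces to 0 (Buchberger's first criterion).
S(f_1,k_6): lcm = pq. S = -½q² + p + q - 3/2.
  leading term q²: subtract (1)·k_5 from -½q² + p + q - 3/2 → p - 43/42q + 1/42
  leading term p: subtract (⅛)·f_3 from p - 43/42q + 1/42 → -25/21q + 25/21
  leading term q: subtract (150/67)·k_6 from -25/21q + 25/21 → 0
  remainder 0.

S(f_2,k_6): lcm = pq. S = 8/7p - q - 1/7.
  leading term p: subtract (1/7)·f_3 from 8/7p - q - 1/7 → -25/21q + 25/21
  leading term q: subtract (150/67)·k_6 from -25/21q + 25/21 → 0
  remainder 0.

S(f_3,k_6): leading monomials are coprime, so the S-polynomial reduces to 0 (Buchberger's first criterion).
S(f_4,k_6): leading monomials are coprime, so the S-polynomial reduces to 0 (Buchberger's first criterion).
S(k_5,k_6): lcm = q². S = -64/21q + 64/21.
  leading term q: subtract (384/67)·k_6 from -64/21q + 64/21 → 0
  remainder 0.

Every S-polynomial of the final basis reduces to 0, so we have a Gröbner basis.
Inter-reduce: drop elements whose leading term is divisible by another's, tail-reduce, and make monic.
Reduced Gröbner basis: {p - 1, q - 1}.
Label its elements g_1 = p - 1, g_2 = q - 1.

Reduce h = -p + 1 modulo G:
  leading term p: subtract (-1)·g_1 from -p + 1 → 0
  normal form = 0.
Since the normal form is 0, h ∈ I.

-p + 1 lies in I (it reduces to 0).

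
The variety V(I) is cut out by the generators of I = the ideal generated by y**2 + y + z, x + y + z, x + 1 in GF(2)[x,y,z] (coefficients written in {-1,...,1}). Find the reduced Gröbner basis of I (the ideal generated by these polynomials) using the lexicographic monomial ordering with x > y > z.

G = {x + 1, y + z + 1, z**2}

This is the nonlinear analogue of row-reducing a linear system.

f_1 = y**2 + y + z, LT = y**2.
f_2 = x + y + z, LT = x.
f_3 = x + 1, LT = x.

S(f_2,f_3): lcm = x. S = y + z + 1.
  reduce S modulo (f_1, f_2, f_3):
  remainder y + z + 1 ≠ 0; add g_4 = y + z + 1 to the basis.

S(f_1,g_4): lcm = y**2. S = y*z + z.
  reduce S modulo (f_1, f_2, f_3, g_4):
  remainder z**2 ≠ 0; add g_5 = z**2 to the basis.

The other S-polynomials (S(f_1,f_2), S(f_1,f_3), S(f_2,g_4), S(f_3,g_4), S(f_1,g_5), S(f_2,g_5), S(f_3,g_5), S(g_4,g_5)) all reduce to 0 modulo the current basis, so we have a Gröbner basis.
Inter-reduce: drop elements whose leading term is divisible by another's, tail-reduce, and make monic.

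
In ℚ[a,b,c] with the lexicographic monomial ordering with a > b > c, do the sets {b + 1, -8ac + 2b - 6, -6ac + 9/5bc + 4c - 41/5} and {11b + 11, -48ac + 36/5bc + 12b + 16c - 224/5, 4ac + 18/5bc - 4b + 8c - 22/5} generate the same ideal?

Yes, the ideals are equal.

For a fixed monomial order, each ideal has a unique reduced Gröbner basis; comparing bases decides equality.
Buchberger on the first generating set:
f_1 = b + 1, LT = b.
f_2 = -8ac + 2b - 6, LT = ac.
f_3 = -6ac + 9/5bc + 4c - 41/5, LT = ac.

S(f_2,f_3): lcm = ac. S = 3/10bc - ¼b + ⅔c - 37/60.
  reduce S modulo (f_1, f_2, f_3):
  remainder 11/30c - 11/30 ≠ 0; add g_4 = 11/30c - 11/30 to the basis.

S(f_2,g_4): lcm = ac. S = a - ¼b + ¾.
  reduce S modulo (f_1, f_2, f_3, g_4):
  remainder a + 1 ≠ 0; add g_5 = a + 1 to the basis.

The other S-polynomials (S(f_1,f_2), S(f_1,f_3), S(f_1,g_4), S(f_3,g_4), S(f_1,g_5), S(f_2,g_5), S(f_3,g_5), S(g_4,g_5)) all reduce to 0 modulo the current basis, so we have a Gröbner basis.
Inter-reduce: drop elements whose leading term is divisible by another's, tail-reduce, and make monic.
Reduced Gröbner basis: {a + 1, b + 1, c - 1}.

Buchberger on the second generating set:
h_1 = 11b + 11, LT = b.
h_2 = -48ac + 36/5bc + 12b + 16c - 224/5, LT = ac.
h_3 = 4ac + 18/5bc - 4b + 8c - 22/5, LT = ac.

S(h_2,h_3): lcm = ac. S = -21/20bc + ¾b - 7/3c + 61/30.
  reduce S modulo (h_1, h_2, h_3):
  remainder -77/60c + 77/60 ≠ 0; add k_4 = -77/60c + 77/60 to the basis.

S(h_2,k_4): lcm = ac. S = a - 3/20bc - ¼b - ⅓c + 14/15.
  reduce S modulo (h_1, h_2, h_3, k_4):
  remainder a + 1 ≠ 0; add k_5 = a + 1 to the basis.

The other S-polynomials (S(h_1,h_2), S(h_1,h_3), S(h_1,k_4), S(h_3,k_4), S(h_1,k_5), S(h_2,k_5), S(h_3,k_5), S(k_4,k_5)) all reduce to 0 modulo the current basis, so we have a Gröbner basis.
Inter-reduce: drop elements whose leading term is divisible by another's, tail-reduce, and make monic.
Reduced Gröbner basis: {a + 1, b + 1, c - 1}.

These coincide, so the ideals are equal.
The choice of monomial ordering does not affect the verdict — as long as both bases are computed under the same ordering, their equality decides ideal equality.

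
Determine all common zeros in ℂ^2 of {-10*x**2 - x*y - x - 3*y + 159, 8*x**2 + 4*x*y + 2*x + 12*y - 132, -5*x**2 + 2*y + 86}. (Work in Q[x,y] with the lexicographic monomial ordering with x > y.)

{(-4, -3)}

Compute a lex Gröbner basis by Buchberger's algorithm.
f_1 = -10*x**2 - x*y - x - 3*y + 159, LT = x**2.
f_2 = 8*x**2 + 4*x*y + 2*x + 12*y - 132, LT = x**2.
f_3 = -5*x**2 + 2*y + 86, LT = x**2.

S(f_1,f_2): lcm = x**2. S = -2/5*x*y - 3/20*x - 6/5*y + 3/5.
  leading term x*y: no divisor's leading term divides it; move -2/5*x*y to the remainder.
  leading term x: no divisor's leading term divides it; move -3/20*x to the remainder.
  leading term y: no divisor's leading term divides it; move -6/5*y to the remainder.
  leading term 1: no divisor's leading term divides it; move 3/5 to the remainder.
  remainder -2/5*x*y - 3/20*x - 6/5*y + 3/5 ≠ 0; add h_4 = -2/5*x*y - 3/20*x - 6/5*y + 3/5 to the basis.

S(f_1,f_3): lcm = x**2. S = 1/10*x*y + 1/10*x + 7/10*y + 13/10.
  leading term x*y: subtract (-1/4)·h_4 from 1/10*x*y + 1/10*x + 7/10*y + 13/10 → 1/16*x + 2/5*y + 29/20
  leading term x: no divisor's leading term divides it; move 1/16*x to the remainder.
  leading term y: no divisor's leading term divides it; move 2/5*y to the remainder.
  leading term 1: no divisor's leading term divides it; move 29/20 to the remainder.
  remainder 1/16*x + 2/5*y + 29/20 ≠ 0; add h_5 = 1/16*x + 2/5*y + 29/20 to the basis.

S(f_1,h_4): lcm = x**2*y. S = -3/8*x**2 + 1/10*x*y**2 - 29/10*x*y + 3/2*x + 3/10*y**2 - 159/10*y.
  leading term x**2: subtract (3/80)·f_1 from -3/8*x**2 + 1/10*x*y**2 - 29/10*x*y + 3/2*x + 3/10*y**2 - 159/10*y → 1/10*x*y**2 - 229/80*x*y + 123/80*x + 3/10*y**2 - 1263/80*y - 477/80
  leading term x*y**2: subtract (-1/4*y)·h_4 from 1/10*x*y**2 - 229/80*x*y + 123/80*x + 3/10*y**2 - 1263/80*y - 477/80 → -29/10*x*y + 123/80*x - 1251/80*y - 477/80
  leading term x*y: subtract (29/4)·h_4 from -29/10*x*y + 123/80*x - 1251/80*y - 477/80 → 21/8*x - 111/16*y - 165/16
  leading term x: subtract (42)·h_5 from 21/8*x - 111/16*y - 165/16 → -1899/80*y - 5697/80
  leading term y: no divisor's leading term divides it; move -1899/80*y to the remainder.
  leading term 1: no divisor's leading term divides it; move -5697/80 to the remainder.
  remainder -1899/80*y - 5697/80 ≠ 0; add h_6 = -1899/80*y - 5697/80 to the basis.

The other S-polynomials (S(f_2,f_3), S(f_2,h_4), S(f_3,h_4), S(f_1,h_5), S(f_2,h_5), S(f_3,h_5), S(h_4,h_5), S(f_1,h_6), S(f_2,h_6), S(f_3,h_6), S(h_4,h_6), S(h_5,h_6)) all reduce to 0 modulo the current basis, so we have a Gröbner basis.
Inter-reduce: drop elements whose leading term is divisible by another's, tail-reduce, and make monic.
Reduced Gröbner basis: {x + 4, y + 3}.

A lex Gröbner basis eliminates variables successively. Here y + 3 depends only on y, with roots {-3}; lifting each root through the earlier basis elements recovers the full solutions.
  y = -3: the earlier basis element becomes x + 4 = 0, giving x = -4 — point (-4, -3).
Each listed point satisfies every original equation (direct substitution).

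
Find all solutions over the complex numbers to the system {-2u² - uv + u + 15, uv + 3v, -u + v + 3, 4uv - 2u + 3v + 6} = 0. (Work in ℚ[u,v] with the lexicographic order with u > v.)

Compute a lex Gröbner basis by Buchberger's algorithm.
f_1 = -2u² - uv + u + 15, LT = u².
f_2 = uv + 3v, LT = uv.
f_3 = -u + v + 3, LT = u.
f_4 = 4uv - 2u + 3v + 6, LT = uv.

S(f_1,f_2): lcm = u²v. S = ½uv² - 7/2uv - 15/2v.
  reduce S modulo (f_1, f_2, f_3, f_4):
  remainder -3/2v² + 3v ≠ 0; add h_5 = -3/2v² + 3v to the basis.

S(f_1,f_3): lcm = u². S = 3/2uv + 5/2u - 15/2.
  reduce S modulo (f_1, f_2, f_3, f_4, h_5):
  remainder -2v ≠ 0; add h_6 = -2v to the basis.

The other S-polynomials (S(f_1,f_4), S(f_2,f_3), S(f_2,f_4), S(f_3,f_4), S(f_1,h_5), S(f_2,h_5), S(f_3,h_5), S(f_4,h_5), S(f_1,h_6), S(f_2,h_6), S(f_3,h_6), S(f_4,h_6), S(h_5,h_6)) all reduce to 0 modulo the current basis, so we have a Gröbner basis.
Inter-reduce: drop elements whose leading term is divisible by another's, tail-reduce, and make monic.
Reduced Gröbner basis: {u - 3, v}.

A lex Gröbner basis eliminates variables successively. Here v depends only on v, with roots {0}; lifting each root through the earlier basis elements recovers the full solutions.
  v = 0: the earlier basis element becomes u - 3 = 0, giving u = 3 — point (3, 0).

{(3, 0)}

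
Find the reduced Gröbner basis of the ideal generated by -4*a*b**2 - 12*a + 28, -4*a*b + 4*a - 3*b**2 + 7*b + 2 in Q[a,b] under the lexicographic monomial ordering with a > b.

f_1 = -4*a*b**2 - 12*a + 28, LT = a*b**2.
f_2 = -4*a*b + 4*a - 3*b**2 + 7*b + 2, LT = a*b.

S(f_1,f_2): lcm = a*b**2. S = a*b + 3*a - 3/4*b**3 + 7/4*b**2 + 1/2*b - 7.
  reduce S modulo (f_1, f_2):
  remainder 4*a - 3/4*b**3 + b**2 + 9/4*b - 13/2 ≠ 0; add g_3 = 4*a - 3/4*b**3 + b**2 + 9/4*b - 13/2 to the basis.

S(f_1,g_3): lcm = a*b**2. S = 3*a + 3/16*b**5 - 1/4*b**4 - 9/16*b**3 + 13/8*b**2 - 7.
  reduce S modulo (f_1, f_2, g_3):
  remainder 3/16*b**5 - 1/4*b**4 + 7/8*b**2 - 27/16*b - 17/8 ≠ 0; add g_4 = 3/16*b**5 - 1/4*b**4 + 7/8*b**2 - 27/16*b - 17/8 to the basis.

S(f_2,g_3): lcm = a*b. S = -a + 3/16*b**4 - 1/4*b**3 + 3/16*b**2 - 1/8*b - 1/2.
  reduce S modulo (f_1, f_2, g_3, g_4):
  remainder 3/16*b**4 - 7/16*b**3 + 7/16*b**2 + 7/16*b - 17/8 ≠ 0; add g_5 = 3/16*b**4 - 7/16*b**3 + 7/16*b**2 + 7/16*b - 17/8 to the basis.

The other S-polynomials (S(f_1,g_4), S(f_2,g_4), S(g_3,g_4), S(f_1,g_5), S(f_2,g_5), S(g_3,g_5), S(g_4,g_5)) all reduce to 0 modulo the current basis, so we have a Gröbner basis.
Inter-reduce: drop elements whose leading term is divisible by another's, tail-reduce, and make monic.

G = {a - 3/16*b**3 + 1/4*b**2 + 9/16*b - 13/8, b**4 - 7/3*b**3 + 7/3*b**2 + 7/3*b - 34/3}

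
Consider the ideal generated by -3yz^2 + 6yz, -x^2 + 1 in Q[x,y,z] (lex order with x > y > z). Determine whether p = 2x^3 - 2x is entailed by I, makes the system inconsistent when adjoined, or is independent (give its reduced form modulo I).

First compute the reduced Gröbner basis of I by Buchberger's algorithm.
f_1 = -3yz^2 + 6yz, LT = yz^2.
f_2 = -x^2 + 1, LT = x^2.

The S-polynomials (S(f_1,f_2)) all reduce to 0 modulo the current basis, so we have a Gröbner basis.
Inter-reduce: drop elements whose leading term is divisible by another's, tail-reduce, and make monic.
Reduced Gröbner basis: {x^2 - 1, yz^2 - 2yz}.
Label its elements g_1 = x^2 - 1, g_2 = yz^2 - 2yz.

Reduce p = 2x^3 - 2x modulo G:
  leading term x^3: subtract (2x)·g_1 from 2x^3 - 2x → 0
  normal form = 0.
Since the normal form is 0, p ∈ I.

2x^3 - 2x lies in I (it reduces to 0).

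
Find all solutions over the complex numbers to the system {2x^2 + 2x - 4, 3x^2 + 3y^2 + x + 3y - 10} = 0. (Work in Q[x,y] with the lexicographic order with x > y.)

{(1, -2), (-2, -1), (-2, 0), (1, 1)}

Compute a lex Gröbner basis by Buchberger's algorithm.
f_1 = 2x^2 + 2x - 4, LT = x^2.
f_2 = 3x^2 + x + 3y^2 + 3y - 10, LT = x^2.

S(f_1,f_2): lcm = x^2. S = 2/3x - y^2 - y + 4/3.
  leading term x: no divisor's leading term divides it; move 2/3x to the remainder.
  leading term y^2: no divisor's leading term divides it; move -y^2 to the remainder.
  leading term y: no divisor's leading term divides it; move -y to the remainder.
  leading term 1: no divisor's leading term divides it; move 4/3 to the remainder.
  remainder 2/3x - y^2 - y + 4/3 ≠ 0; add h_3 = 2/3x - y^2 - y + 4/3 to the basis.

S(f_1,h_3): lcm = x^2. S = 3/2xy^2 + 3/2xy - x - 2.
  leading term xy^2: subtract (9/4y^2)·h_3 from 3/2xy^2 + 3/2xy - x - 2 → 3/2xy - x + 9/4y^4 + 9/4y^3 - 3y^2 - 2
  leading term xy: subtract (9/4y)·h_3 from 3/2xy - x + 9/4y^4 + 9/4y^3 - 3y^2 - 2 → -x + 9/4y^4 + 9/2y^3 - 3/4y^2 - 3y - 2
  leading term x: subtract (-3/2)·h_3 from -x + 9/4y^4 + 9/2y^3 - 3/4y^2 - 3y - 2 → 9/4y^4 + 9/2y^3 - 9/4y^2 - 9/2y
  leading term y^4: no divisor's leading term divides it; move 9/4y^4 to the remainder.
  leading term y^3: no divisor's leading term divides it; move 9/2y^3 to the remainder.
  leading term y^2: no divisor's leading term divides it; move -9/4y^2 to the remainder.
  leading term y: no divisor's leading term divides it; move -9/2y to the remainder.
  remainder 9/4y^4 + 9/2y^3 - 9/4y^2 - 9/2y ≠ 0; add h_4 = 9/4y^4 + 9/2y^3 - 9/4y^2 - 9/2y to the basis.

S(f_2,h_3): lcm = x^2. S = 3/2xy^2 + 3/2xy - 5/3x + y^2 + y - 10/3.
  leading term xy^2: subtract (9/4y^2)·h_3 from 3/2xy^2 + 3/2xy - 5/3x + y^2 + y - 10/3 → 3/2xy - 5/3x + 9/4y^4 + 9/4y^3 - 2y^2 + y - 10/3
  leading term xy: subtract (9/4y)·h_3 from 3/2xy - 5/3x + 9/4y^4 + 9/4y^3 - 2y^2 + y - 10/3 → -5/3x + 9/4y^4 + 9/2y^3 + 1/4y^2 - 2y - 10/3
  leading term x: subtract (-5/2)·h_3 from -5/3x + 9/4y^4 + 9/2y^3 + 1/4y^2 - 2y - 10/3 → 9/4y^4 + 9/2y^3 - 9/4y^2 - 9/2y
  leading term y^4: subtract (1)·h_4 from 9/4y^4 + 9/2y^3 - 9/4y^2 - 9/2y → 0
  remainder 0.

S(f_1,h_4): leading monomials are coprime, so the S-polynomial reduces to 0 (Buchberger's first criterion).
S(f_2,h_4): leading monomials are coprime, so the S-polynomial reduces to 0 (Buchberger's first criterion).
S(h_3,h_4): leading monomials are coprime, so the S-polynomial reduces to 0 (Buchberger's first criterion).
Every S-polynomial of the final basis reduces to 0, so we have a Gröbner basis.
Inter-reduce: drop elements whose leading term is divisible by another's, tail-reduce, and make monic.
Reduced Gröbner basis: {x - 3/2y^2 - 3/2y + 2, y^4 + 2y^3 - y^2 - 2y}.

Since the basis is lex-ordered, y^4 + 2y^3 - y^2 - 2y is univariate in y. Its roots are {-2, -1, 0, 1}. Back-substituting each root into the other basis elements fixes the other coordinates.
  y = -2: the earlier basis element becomes x - 1 = 0, giving x = 1 — point (1, -2).
  y = -1: the earlier basis element becomes x + 2 = 0, giving x = -2 — point (-2, -1).
  y = 0: the earlier basis element becomes x + 2 = 0, giving x = -2 — point (-2, 0).
  y = 1: the earlier basis element becomes x - 1 = 0, giving x = 1 — point (1, 1).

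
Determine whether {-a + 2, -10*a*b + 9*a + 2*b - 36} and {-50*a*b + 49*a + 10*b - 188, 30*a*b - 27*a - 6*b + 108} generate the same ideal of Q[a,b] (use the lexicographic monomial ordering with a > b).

Equality of ideals is decidable: compute both reduced Gröbner bases (unique for the ordering) and check whether they agree.
Buchberger on the first generating set:
f_1 = -a + 2, LT = a.
f_2 = -10*a*b + 9*a + 2*b - 36, LT = a*b.

S(f_1,f_2): lcm = a*b. S = 9/10*a - 9/5*b - 18/5.
  leading term a: subtract (-9/10)·f_1 from 9/10*a - 9/5*b - 18/5 → -9/5*b - 9/5
  leading term b: no divisor's leading term divides it; move -9/5*b to the remainder.
  leading term 1: no divisor's leading term divides it; move -9/5 to the remainder.
  remainder -9/5*b - 9/5 ≠ 0; add g_3 = -9/5*b - 9/5 to the basis.

The other S-polynomials (S(f_1,g_3), S(f_2,g_3)) all reduce to 0 modulo the current basis, so we have a Gröbner basis.
Inter-reduce: drop elements whose leading term is divisible by another's, tail-reduce, and make monic.
Reduced Gröbner basis: {a - 2, b + 1}.

Buchberger on the second generating set:
h_1 = -50*a*b + 49*a + 10*b - 188, LT = a*b.
h_2 = 30*a*b - 27*a - 6*b + 108, LT = a*b.

S(h_1,h_2): lcm = a*b. S = -2/25*a + 4/25.
  leading term a: no divisor's leading term divides it; move -2/25*a to the remainder.
  leading term 1: no divisor's leading term divides it; move 4/25 to the remainder.
  remainder -2/25*a + 4/25 ≠ 0; add k_3 = -2/25*a + 4/25 to the basis.

S(h_1,k_3): lcm = a*b. S = -49/50*a + 9/5*b + 94/25.
  leading term a: subtract (49/4)·k_3 from -49/50*a + 9/5*b + 94/25 → 9/5*b + 9/5
  leading term b: no divisor's leading term divides it; move 9/5*b to the remainder.
  leading term 1: no divisor's leading term divides it; move 9/5 to the remainder.
  remainder 9/5*b + 9/5 ≠ 0; add k_4 = 9/5*b + 9/5 to the basis.

The other S-polynomials (S(h_2,k_3), S(h_1,k_4), S(h_2,k_4), S(k_3,k_4)) all reduce to 0 modulo the current basis, so we have a Gröbner basis.
Inter-reduce: drop elements whose leading term is divisible by another's, tail-reduce, and make monic.
Reduced Gröbner basis: {a - 2, b + 1}.

Same reduced basis, so the two generating sets span the same ideal.

Yes, the ideals are equal.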